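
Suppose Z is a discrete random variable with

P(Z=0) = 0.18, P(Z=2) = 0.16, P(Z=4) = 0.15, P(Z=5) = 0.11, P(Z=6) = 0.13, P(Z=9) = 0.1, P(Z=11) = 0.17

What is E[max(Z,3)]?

E[max(Z,3)] = Σ max(z,3)·P(Z=z)
 = 3·0.18 + 3·0.16 + 4·0.15 + 5·0.11 + 6·0.13 + 9·0.1 + 11·0.17
 = 0.54 + 0.48 + 0.6 + 0.55 + 0.78 + 0.9 + 1.87
 = 5.72

5.72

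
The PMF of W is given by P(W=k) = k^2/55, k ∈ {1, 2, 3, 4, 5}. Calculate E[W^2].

E[W^2] = Σ w^2·P(W=w)
 = 1·1/55 + 4·4/55 + 9·9/55 + 16·16/55 + 25·5/11
 = 1/55 + 16/55 + 81/55 + 256/55 + 125/11
 = 89/5

17.8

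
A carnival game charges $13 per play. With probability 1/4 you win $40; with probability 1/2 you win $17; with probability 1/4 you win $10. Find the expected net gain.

E[payout] = 40·1/4 + 17·1/2 + 10·1/4
 = 10 + 17/2 + 5/2
 = 21
Net = 21 - 13 = 8

8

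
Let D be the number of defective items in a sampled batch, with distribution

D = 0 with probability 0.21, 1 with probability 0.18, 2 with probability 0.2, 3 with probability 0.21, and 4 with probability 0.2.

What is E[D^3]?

E[D^3] = Σ d^3·P(D=d)
 = 0·0.21 + 1·0.18 + 8·0.2 + 27·0.21 + 64·0.2
 = 0 + 0.18 + 1.6 + 5.67 + 12.8
 = 20.25

20.25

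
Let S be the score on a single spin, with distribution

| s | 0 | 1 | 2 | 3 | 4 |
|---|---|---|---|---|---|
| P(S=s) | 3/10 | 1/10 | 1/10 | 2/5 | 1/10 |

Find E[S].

E[S] = Σ s·P(S=s)
 = 0·3/10 + 1·1/10 + 2·1/10 + 3·2/5 + 4·1/10
 = 0 + 1/10 + 1/5 + 6/5 + 2/5
 = 19/10

1.9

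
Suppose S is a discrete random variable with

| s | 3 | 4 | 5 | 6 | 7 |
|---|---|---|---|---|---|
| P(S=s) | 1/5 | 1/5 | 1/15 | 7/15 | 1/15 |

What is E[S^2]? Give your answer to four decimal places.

E[S^2] = Σ s^2·P(S=s)
 = 9·1/5 + 16·1/5 + 25·1/15 + 36·7/15 + 49·1/15
 = 9/5 + 16/5 + 5/3 + 84/5 + 49/15
 = 401/15

26.7333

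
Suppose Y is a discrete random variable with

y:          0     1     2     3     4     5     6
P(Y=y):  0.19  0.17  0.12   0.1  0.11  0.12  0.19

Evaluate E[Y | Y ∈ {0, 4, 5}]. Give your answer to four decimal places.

2.4762

P(Y ∈ {0, 4, 5}) = 0.19 + 0.11 + 0.12 = 0.42.
E[Y | Y ∈ {0, 4, 5}] = [0·0.19 + 4·0.11 + 5·0.12] / 0.42
 = 1.04 / 0.42
 = 52/21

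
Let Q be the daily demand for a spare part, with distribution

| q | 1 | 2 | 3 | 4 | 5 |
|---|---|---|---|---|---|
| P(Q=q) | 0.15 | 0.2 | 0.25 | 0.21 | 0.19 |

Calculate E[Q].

3.09

E[Q] = Σ q·P(Q=q)
 = 1·0.15 + 2·0.2 + 3·0.25 + 4·0.21 + 5·0.19
 = 0.15 + 0.4 + 0.75 + 0.84 + 0.95
 = 3.09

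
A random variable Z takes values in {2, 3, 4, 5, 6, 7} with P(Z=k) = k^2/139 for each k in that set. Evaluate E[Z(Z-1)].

E[Z(Z-1)] = Σ z(z-1)·P(Z=z)
 = 2·4/139 + 6·9/139 + 12·16/139 + 20·25/139 + 30·36/139 + 42·49/139
 = 8/139 + 54/139 + 192/139 + 500/139 + 1080/139 + 2058/139
 = 28

28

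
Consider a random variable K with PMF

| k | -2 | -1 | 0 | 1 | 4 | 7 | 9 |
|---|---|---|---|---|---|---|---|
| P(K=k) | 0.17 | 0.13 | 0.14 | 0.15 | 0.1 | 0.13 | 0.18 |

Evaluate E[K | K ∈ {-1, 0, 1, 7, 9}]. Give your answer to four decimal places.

3.4932

P(K ∈ {-1, 0, 1, 7, 9}) = 0.13 + 0.14 + 0.15 + 0.13 + 0.18 = 0.73.
E[K | K ∈ {-1, 0, 1, 7, 9}] = [(-1)·0.13 + 0·0.14 + 1·0.15 + 7·0.13 + 9·0.18] / 0.73
 = 2.55 / 0.73
 = 255/73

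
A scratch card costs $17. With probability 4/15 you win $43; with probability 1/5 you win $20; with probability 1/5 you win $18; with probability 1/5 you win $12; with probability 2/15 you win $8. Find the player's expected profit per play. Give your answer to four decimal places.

E[payout] = 43·4/15 + 20·1/5 + 18·1/5 + 12·1/5 + 8·2/15
 = 172/15 + 4 + 18/5 + 12/5 + 16/15
 = 338/15
Net = 338/15 - 17 = 83/15

5.5333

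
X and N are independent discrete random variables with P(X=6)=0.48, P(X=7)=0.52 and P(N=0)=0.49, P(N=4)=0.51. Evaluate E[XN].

13.3008

E[XN] = Σ_x Σ_n xn · P(X=x)P(N=n)
 = 0·0.2352 + 24·0.2448 + 0·0.2548 + 28·0.2652
 = 0 + 5.8752 + 0 + 7.4256
 = 13.3008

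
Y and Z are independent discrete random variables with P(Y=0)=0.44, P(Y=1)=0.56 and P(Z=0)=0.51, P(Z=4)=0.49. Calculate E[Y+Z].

E[Y+Z] = Σ_y Σ_z (y+z) · P(Y=y)P(Z=z)
 = 0·0.2244 + 4·0.2156 + 1·0.2856 + 5·0.2744
 = 0 + 0.8624 + 0.2856 + 1.372
 = 2.52

2.52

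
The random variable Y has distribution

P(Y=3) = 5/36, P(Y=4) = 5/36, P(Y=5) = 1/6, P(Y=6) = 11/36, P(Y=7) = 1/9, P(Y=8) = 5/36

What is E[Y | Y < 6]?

4.0625

P(Y < 6) = 5/36 + 5/36 + 1/6 = 4/9.
E[Y | Y < 6] = [3·5/36 + 4·5/36 + 5·1/6] / (4/9)
 = 65/36 / (4/9)
 = 65/16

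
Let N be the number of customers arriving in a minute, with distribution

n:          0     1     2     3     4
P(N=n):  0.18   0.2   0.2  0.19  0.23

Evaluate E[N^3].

21.65

E[N^3] = Σ n^3·P(N=n)
 = 0·0.18 + 1·0.2 + 8·0.2 + 27·0.19 + 64·0.23
 = 0 + 0.2 + 1.6 + 5.13 + 14.72
 = 21.65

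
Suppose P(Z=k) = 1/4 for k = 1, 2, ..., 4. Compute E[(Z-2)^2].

E[(Z-2)^2] = Σ (z-2)^2·P(Z=z)
 = 1·1/4 + 0·1/4 + 1·1/4 + 4·1/4
 = 1/4 + 0 + 1/4 + 1
 = 3/2

1.5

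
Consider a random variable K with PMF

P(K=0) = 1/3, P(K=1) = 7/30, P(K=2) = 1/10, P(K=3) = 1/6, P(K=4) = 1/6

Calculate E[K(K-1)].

E[K(K-1)] = Σ k(k-1)·P(K=k)
 = 0·1/3 + 0·7/30 + 2·1/10 + 6·1/6 + 12·1/6
 = 0 + 0 + 1/5 + 1 + 2
 = 16/5

3.2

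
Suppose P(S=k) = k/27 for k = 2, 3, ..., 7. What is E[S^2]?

E[S^2] = Σ s^2·P(S=s)
 = 4·2/27 + 9·1/9 + 16·4/27 + 25·5/27 + 36·2/9 + 49·7/27
 = 8/27 + 1 + 64/27 + 125/27 + 8 + 343/27
 = 29

29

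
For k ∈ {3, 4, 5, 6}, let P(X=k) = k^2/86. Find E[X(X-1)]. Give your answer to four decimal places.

E[X(X-1)] = Σ x(x-1)·P(X=x)
 = 6·9/86 + 12·8/43 + 20·25/86 + 30·18/43
 = 27/43 + 96/43 + 250/43 + 540/43
 = 913/43

21.2326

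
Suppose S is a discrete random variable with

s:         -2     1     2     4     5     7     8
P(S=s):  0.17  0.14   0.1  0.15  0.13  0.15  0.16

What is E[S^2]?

E[S^2] = Σ s^2·P(S=s)
 = 4·0.17 + 1·0.14 + 4·0.1 + 16·0.15 + 25·0.13 + 49·0.15 + 64·0.16
 = 0.68 + 0.14 + 0.4 + 2.4 + 3.25 + 7.35 + 10.24
 = 24.46

24.46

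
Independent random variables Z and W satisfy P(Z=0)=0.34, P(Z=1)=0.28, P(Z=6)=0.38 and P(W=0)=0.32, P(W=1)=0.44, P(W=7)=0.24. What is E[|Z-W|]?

E[|Z-W|] = Σ_z Σ_w |z-w| · P(Z=z)P(W=w)
 = 0·0.1088 + 1·0.1496 + 7·0.0816 + 1·0.0896 + 0·0.1232 + 6·0.0672 + 6·0.1216 + 5·0.1672 + 1·0.0912
 = 0 + 0.1496 + 0.5712 + 0.0896 + 0 + 0.4032 + 0.7296 + 0.836 + 0.0912
 = 2.8704

2.8704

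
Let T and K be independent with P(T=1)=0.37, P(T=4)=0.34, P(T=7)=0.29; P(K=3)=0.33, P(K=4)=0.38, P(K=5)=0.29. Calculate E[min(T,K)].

2.7662

E[min(T,K)] = Σ_t Σ_k min(t,k) · P(T=t)P(K=k)
 = 1·0.1221 + 1·0.1406 + 1·0.1073 + 3·0.1122 + 4·0.1292 + 4·0.0986 + 3·0.0957 + 4·0.1102 + 5·0.0841
 = 0.1221 + 0.1406 + 0.1073 + 0.3366 + 0.5168 + 0.3944 + 0.2871 + 0.4408 + 0.4205
 = 2.7662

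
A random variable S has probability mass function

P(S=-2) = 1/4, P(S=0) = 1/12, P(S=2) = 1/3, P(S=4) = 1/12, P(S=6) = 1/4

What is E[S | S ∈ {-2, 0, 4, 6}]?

2

P(S ∈ {-2, 0, 4, 6}) = 1/4 + 1/12 + 1/12 + 1/4 = 2/3.
E[S | S ∈ {-2, 0, 4, 6}] = [(-2)·1/4 + 0·1/12 + 4·1/12 + 6·1/4] / (2/3)
 = 4/3 / (2/3)
 = 2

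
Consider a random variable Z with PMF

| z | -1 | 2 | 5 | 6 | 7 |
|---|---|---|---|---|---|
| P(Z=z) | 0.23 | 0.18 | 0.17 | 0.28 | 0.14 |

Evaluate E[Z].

3.64

E[Z] = Σ z·P(Z=z)
 = (-1)·0.23 + 2·0.18 + 5·0.17 + 6·0.28 + 7·0.14
 = (-0.23) + 0.36 + 0.85 + 1.68 + 0.98
 = 3.64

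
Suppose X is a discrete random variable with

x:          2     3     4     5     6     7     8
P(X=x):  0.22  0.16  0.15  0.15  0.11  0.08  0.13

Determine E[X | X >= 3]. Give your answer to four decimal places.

P(X >= 3) = 0.16 + 0.15 + 0.15 + 0.11 + 0.08 + 0.13 = 0.78.
E[X | X >= 3] = [3·0.16 + 4·0.15 + 5·0.15 + 6·0.11 + 7·0.08 + 8·0.13] / 0.78
 = 4.09 / 0.78
 = 409/78

5.2436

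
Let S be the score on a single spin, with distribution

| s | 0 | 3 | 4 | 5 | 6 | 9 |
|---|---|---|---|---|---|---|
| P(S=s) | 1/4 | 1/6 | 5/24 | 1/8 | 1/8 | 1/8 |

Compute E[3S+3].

E[3S+3] = Σ (3s+3)·P(S=s)
 = 3·1/4 + 12·1/6 + 15·5/24 + 18·1/8 + 21·1/8 + 30·1/8
 = 3/4 + 2 + 25/8 + 9/4 + 21/8 + 15/4
 = 29/2

14.5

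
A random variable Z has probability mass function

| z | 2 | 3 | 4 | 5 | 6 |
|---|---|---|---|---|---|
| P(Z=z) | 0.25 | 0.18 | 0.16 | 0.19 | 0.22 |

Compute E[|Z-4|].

1.31

E[|Z-4|] = Σ |z-4|·P(Z=z)
 = 2·0.25 + 1·0.18 + 0·0.16 + 1·0.19 + 2·0.22
 = 0.5 + 0.18 + 0 + 0.19 + 0.44
 = 1.31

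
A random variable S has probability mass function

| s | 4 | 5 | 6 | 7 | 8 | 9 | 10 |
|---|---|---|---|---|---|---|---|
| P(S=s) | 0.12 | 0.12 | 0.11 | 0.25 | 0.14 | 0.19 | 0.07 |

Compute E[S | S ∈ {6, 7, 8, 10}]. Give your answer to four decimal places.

7.4211

P(S ∈ {6, 7, 8, 10}) = 0.11 + 0.25 + 0.14 + 0.07 = 0.57.
E[S | S ∈ {6, 7, 8, 10}] = [6·0.11 + 7·0.25 + 8·0.14 + 10·0.07] / 0.57
 = 4.23 / 0.57
 = 141/19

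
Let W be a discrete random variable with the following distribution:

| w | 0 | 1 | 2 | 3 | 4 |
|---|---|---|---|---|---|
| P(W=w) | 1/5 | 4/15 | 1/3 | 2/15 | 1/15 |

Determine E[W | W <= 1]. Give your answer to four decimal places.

0.5714

P(W <= 1) = 1/5 + 4/15 = 7/15.
E[W | W <= 1] = [0·1/5 + 1·4/15] / (7/15)
 = 4/15 / (7/15)
 = 4/7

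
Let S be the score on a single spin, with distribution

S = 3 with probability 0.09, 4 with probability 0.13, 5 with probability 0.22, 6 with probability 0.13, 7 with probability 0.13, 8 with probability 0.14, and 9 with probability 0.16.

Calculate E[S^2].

41.36

E[S^2] = Σ s^2·P(S=s)
 = 9·0.09 + 16·0.13 + 25·0.22 + 36·0.13 + 49·0.13 + 64·0.14 + 81·0.16
 = 0.81 + 2.08 + 5.5 + 4.68 + 6.37 + 8.96 + 12.96
 = 41.36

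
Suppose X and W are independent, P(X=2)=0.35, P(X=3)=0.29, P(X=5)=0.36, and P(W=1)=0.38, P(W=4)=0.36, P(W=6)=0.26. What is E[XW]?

E[XW] = Σ_x Σ_w xw · P(X=x)P(W=w)
 = 2·0.133 + 8·0.126 + 12·0.091 + 3·0.1102 + 12·0.1044 + 18·0.0754 + 5·0.1368 + 20·0.1296 + 30·0.0936
 = 0.266 + 1.008 + 1.092 + 0.3306 + 1.2528 + 1.3572 + 0.684 + 2.592 + 2.808
 = 11.3906

11.3906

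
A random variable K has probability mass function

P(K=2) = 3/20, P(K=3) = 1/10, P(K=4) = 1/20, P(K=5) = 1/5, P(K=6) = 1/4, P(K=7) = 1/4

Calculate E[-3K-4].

E[-3K-4] = Σ (-3k-4)·P(K=k)
 = (-10)·3/20 + (-13)·1/10 + (-16)·1/20 + (-19)·1/5 + (-22)·1/4 + (-25)·1/4
 = (-3/2) + (-13/10) + (-4/5) + (-19/5) + (-11/2) + (-25/4)
 = -383/20

-19.15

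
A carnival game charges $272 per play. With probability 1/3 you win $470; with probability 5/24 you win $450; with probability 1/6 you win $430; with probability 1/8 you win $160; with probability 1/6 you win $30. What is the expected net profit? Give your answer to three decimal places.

75.083

E[payout] = 470·1/3 + 450·5/24 + 430·1/6 + 160·1/8 + 30·1/6
 = 470/3 + 375/4 + 215/3 + 20 + 5
 = 4165/12
Net = 4165/12 - 272 = 901/12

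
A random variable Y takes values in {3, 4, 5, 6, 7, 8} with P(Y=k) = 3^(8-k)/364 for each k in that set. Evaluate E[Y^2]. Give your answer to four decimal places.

E[Y^2] = Σ y^2·P(Y=y)
 = 9·243/364 + 16·81/364 + 25·27/364 + 36·9/364 + 49·3/364 + 64·1/364
 = 2187/364 + 324/91 + 675/364 + 81/91 + 21/52 + 16/91
 = 361/28

12.8929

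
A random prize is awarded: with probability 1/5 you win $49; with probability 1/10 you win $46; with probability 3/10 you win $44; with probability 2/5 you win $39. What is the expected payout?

E[payout] = 49·1/5 + 46·1/10 + 44·3/10 + 39·2/5
 = 49/5 + 23/5 + 66/5 + 78/5
 = 216/5

43.2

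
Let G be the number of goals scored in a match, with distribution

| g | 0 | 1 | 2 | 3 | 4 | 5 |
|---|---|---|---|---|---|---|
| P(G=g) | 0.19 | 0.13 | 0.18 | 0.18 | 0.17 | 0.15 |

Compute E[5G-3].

E[5G-3] = Σ (5g-3)·P(G=g)
 = (-3)·0.19 + 2·0.13 + 7·0.18 + 12·0.18 + 17·0.17 + 22·0.15
 = (-0.57) + 0.26 + 1.26 + 2.16 + 2.89 + 3.3
 = 9.3

9.3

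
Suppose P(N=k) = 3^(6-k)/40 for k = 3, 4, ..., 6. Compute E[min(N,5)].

3.425

E[min(N,5)] = Σ min(n,5)·P(N=n)
 = 3·27/40 + 4·9/40 + 5·3/40 + 5·1/40
 = 81/40 + 9/10 + 3/8 + 1/8
 = 137/40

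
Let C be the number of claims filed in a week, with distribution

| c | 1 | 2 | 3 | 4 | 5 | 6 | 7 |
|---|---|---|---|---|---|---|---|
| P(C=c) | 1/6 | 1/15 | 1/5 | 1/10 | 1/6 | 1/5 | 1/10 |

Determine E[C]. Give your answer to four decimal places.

4.0333

E[C] = Σ c·P(C=c)
 = 1·1/6 + 2·1/15 + 3·1/5 + 4·1/10 + 5·1/6 + 6·1/5 + 7·1/10
 = 1/6 + 2/15 + 3/5 + 2/5 + 5/6 + 6/5 + 7/10
 = 121/30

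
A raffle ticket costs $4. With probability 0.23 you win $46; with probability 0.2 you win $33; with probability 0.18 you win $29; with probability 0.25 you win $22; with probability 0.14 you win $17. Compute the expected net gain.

E[payout] = 46·0.23 + 33·0.2 + 29·0.18 + 22·0.25 + 17·0.14
 = 10.58 + 6.6 + 5.22 + 5.5 + 2.38
 = 30.28
Net = 30.28 - 4 = 26.28

26.28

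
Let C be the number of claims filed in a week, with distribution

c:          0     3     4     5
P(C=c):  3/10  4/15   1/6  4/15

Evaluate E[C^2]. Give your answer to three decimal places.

11.733

E[C^2] = Σ c^2·P(C=c)
 = 0·3/10 + 9·4/15 + 16·1/6 + 25·4/15
 = 0 + 12/5 + 8/3 + 20/3
 = 176/15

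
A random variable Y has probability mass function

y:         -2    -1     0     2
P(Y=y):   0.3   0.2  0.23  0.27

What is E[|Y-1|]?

1.8

E[|Y-1|] = Σ |y-1|·P(Y=y)
 = 3·0.3 + 2·0.2 + 1·0.23 + 1·0.27
 = 0.9 + 0.4 + 0.23 + 0.27
 = 1.8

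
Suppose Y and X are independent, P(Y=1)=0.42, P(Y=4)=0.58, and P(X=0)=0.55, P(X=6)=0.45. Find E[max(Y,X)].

4.207

E[max(Y,X)] = Σ_y Σ_x max(y,x) · P(Y=y)P(X=x)
 = 1·0.231 + 6·0.189 + 4·0.319 + 6·0.261
 = 0.231 + 1.134 + 1.276 + 1.566
 = 4.207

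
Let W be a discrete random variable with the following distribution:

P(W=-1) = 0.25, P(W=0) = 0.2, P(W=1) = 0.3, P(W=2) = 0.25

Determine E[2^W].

1.925

E[2^W] = Σ 2^w·P(W=w)
 = 0.5·0.25 + 1·0.2 + 2·0.3 + 4·0.25
 = 0.125 + 0.2 + 0.6 + 1
 = 1.925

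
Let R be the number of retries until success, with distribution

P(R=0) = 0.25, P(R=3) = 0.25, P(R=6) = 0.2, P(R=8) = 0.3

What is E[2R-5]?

3.7

E[2R-5] = Σ (2r-5)·P(R=r)
 = (-5)·0.25 + 1·0.25 + 7·0.2 + 11·0.3
 = (-1.25) + 0.25 + 1.4 + 3.3
 = 3.7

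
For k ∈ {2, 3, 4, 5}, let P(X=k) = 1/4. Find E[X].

3.5

E[X] = Σ x·P(X=x)
 = 2·1/4 + 3·1/4 + 4·1/4 + 5·1/4
 = 1/2 + 3/4 + 1 + 5/4
 = 7/2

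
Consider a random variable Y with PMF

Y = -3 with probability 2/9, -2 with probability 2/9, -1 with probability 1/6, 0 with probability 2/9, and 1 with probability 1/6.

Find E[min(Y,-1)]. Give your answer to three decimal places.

-1.667

E[min(Y,-1)] = Σ min(y,-1)·P(Y=y)
 = (-3)·2/9 + (-2)·2/9 + (-1)·1/6 + (-1)·2/9 + (-1)·1/6
 = (-2/3) + (-4/9) + (-1/6) + (-2/9) + (-1/6)
 = -5/3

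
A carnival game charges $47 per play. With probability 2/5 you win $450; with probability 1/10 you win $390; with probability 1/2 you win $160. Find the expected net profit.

E[payout] = 450·2/5 + 390·1/10 + 160·1/2
 = 180 + 39 + 80
 = 299
Net = 299 - 47 = 252

252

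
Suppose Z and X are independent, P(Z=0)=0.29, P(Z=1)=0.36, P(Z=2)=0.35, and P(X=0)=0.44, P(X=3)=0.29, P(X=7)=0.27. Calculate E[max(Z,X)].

E[max(Z,X)] = Σ_z Σ_x max(z,x) · P(Z=z)P(X=x)
 = 0·0.1276 + 3·0.0841 + 7·0.0783 + 1·0.1584 + 3·0.1044 + 7·0.0972 + 2·0.154 + 3·0.1015 + 7·0.0945
 = 0 + 0.2523 + 0.5481 + 0.1584 + 0.3132 + 0.6804 + 0.308 + 0.3045 + 0.6615
 = 3.2264

3.2264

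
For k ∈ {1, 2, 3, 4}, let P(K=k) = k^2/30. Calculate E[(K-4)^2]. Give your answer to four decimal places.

1.1333

E[(K-4)^2] = Σ (k-4)^2·P(K=k)
 = 9·1/30 + 4·2/15 + 1·3/10 + 0·8/15
 = 3/10 + 8/15 + 3/10 + 0
 = 17/15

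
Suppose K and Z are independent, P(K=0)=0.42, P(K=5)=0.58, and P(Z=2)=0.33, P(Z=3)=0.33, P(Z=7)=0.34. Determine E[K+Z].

E[K+Z] = Σ_k Σ_z (k+z) · P(K=k)P(Z=z)
 = 2·0.1386 + 3·0.1386 + 7·0.1428 + 7·0.1914 + 8·0.1914 + 12·0.1972
 = 0.2772 + 0.4158 + 0.9996 + 1.3398 + 1.5312 + 2.3664
 = 6.93

6.93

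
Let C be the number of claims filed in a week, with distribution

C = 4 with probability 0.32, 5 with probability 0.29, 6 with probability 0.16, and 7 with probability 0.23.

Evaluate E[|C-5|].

E[|C-5|] = Σ |c-5|·P(C=c)
 = 1·0.32 + 0·0.29 + 1·0.16 + 2·0.23
 = 0.32 + 0 + 0.16 + 0.46
 = 0.94

0.94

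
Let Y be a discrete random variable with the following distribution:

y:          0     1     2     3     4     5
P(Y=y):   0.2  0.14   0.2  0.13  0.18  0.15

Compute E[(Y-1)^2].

4.94

E[(Y-1)^2] = Σ (y-1)^2·P(Y=y)
 = 1·0.2 + 0·0.14 + 1·0.2 + 4·0.13 + 9·0.18 + 16·0.15
 = 0.2 + 0 + 0.2 + 0.52 + 1.62 + 2.4
 = 4.94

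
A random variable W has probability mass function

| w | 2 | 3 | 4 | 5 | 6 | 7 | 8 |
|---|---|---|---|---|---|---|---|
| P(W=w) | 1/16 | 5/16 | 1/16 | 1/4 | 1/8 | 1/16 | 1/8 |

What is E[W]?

4.75

E[W] = Σ w·P(W=w)
 = 2·1/16 + 3·5/16 + 4·1/16 + 5·1/4 + 6·1/8 + 7·1/16 + 8·1/8
 = 1/8 + 15/16 + 1/4 + 5/4 + 3/4 + 7/16 + 1
 = 19/4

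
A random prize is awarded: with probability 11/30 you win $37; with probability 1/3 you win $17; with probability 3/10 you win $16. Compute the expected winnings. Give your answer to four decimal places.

E[payout] = 37·11/30 + 17·1/3 + 16·3/10
 = 407/30 + 17/3 + 24/5
 = 721/30

24.0333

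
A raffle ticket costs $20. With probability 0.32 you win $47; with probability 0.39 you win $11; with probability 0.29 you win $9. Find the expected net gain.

E[payout] = 47·0.32 + 11·0.39 + 9·0.29
 = 15.04 + 4.29 + 2.61
 = 21.94
Net = 21.94 - 20 = 1.94

1.94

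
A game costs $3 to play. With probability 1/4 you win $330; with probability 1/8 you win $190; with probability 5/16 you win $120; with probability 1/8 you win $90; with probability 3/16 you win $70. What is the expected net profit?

E[payout] = 330·1/4 + 190·1/8 + 120·5/16 + 90·1/8 + 70·3/16
 = 165/2 + 95/4 + 75/2 + 45/4 + 105/8
 = 1345/8
Net = 1345/8 - 3 = 1321/8

165.125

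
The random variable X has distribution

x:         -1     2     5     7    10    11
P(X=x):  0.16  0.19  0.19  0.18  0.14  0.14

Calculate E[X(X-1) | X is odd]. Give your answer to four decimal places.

40.4179

P(X is odd) = 0.16 + 0.19 + 0.18 + 0.14 = 0.67.
E[X(X-1) | X is odd] = [2·0.16 + 20·0.19 + 42·0.18 + 110·0.14] / 0.67
 = 27.08 / 0.67
 = 2708/67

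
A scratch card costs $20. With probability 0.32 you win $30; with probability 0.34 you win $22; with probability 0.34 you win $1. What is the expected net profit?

E[payout] = 30·0.32 + 22·0.34 + 1·0.34
 = 9.6 + 7.48 + 0.34
 = 17.42
Net = 17.42 - 20 = -2.58

-2.58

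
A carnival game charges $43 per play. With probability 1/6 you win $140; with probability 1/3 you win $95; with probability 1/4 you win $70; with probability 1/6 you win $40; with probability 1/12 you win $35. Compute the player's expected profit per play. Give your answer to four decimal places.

E[payout] = 140·1/6 + 95·1/3 + 70·1/4 + 40·1/6 + 35·1/12
 = 70/3 + 95/3 + 35/2 + 20/3 + 35/12
 = 985/12
Net = 985/12 - 43 = 469/12

39.0833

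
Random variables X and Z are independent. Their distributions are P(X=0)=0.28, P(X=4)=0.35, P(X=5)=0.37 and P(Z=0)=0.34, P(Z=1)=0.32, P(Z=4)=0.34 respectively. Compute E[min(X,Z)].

E[min(X,Z)] = Σ_x Σ_z min(x,z) · P(X=x)P(Z=z)
 = 0·0.0952 + 0·0.0896 + 0·0.0952 + 0·0.119 + 1·0.112 + 4·0.119 + 0·0.1258 + 1·0.1184 + 4·0.1258
 = 0 + 0 + 0 + 0 + 0.112 + 0.476 + 0 + 0.1184 + 0.5032
 = 1.2096

1.2096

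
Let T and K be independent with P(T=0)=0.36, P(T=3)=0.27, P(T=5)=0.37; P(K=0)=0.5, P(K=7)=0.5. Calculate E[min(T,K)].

E[min(T,K)] = Σ_t Σ_k min(t,k) · P(T=t)P(K=k)
 = 0·0.18 + 0·0.18 + 0·0.135 + 3·0.135 + 0·0.185 + 5·0.185
 = 0 + 0 + 0 + 0.405 + 0 + 0.925
 = 1.33

1.33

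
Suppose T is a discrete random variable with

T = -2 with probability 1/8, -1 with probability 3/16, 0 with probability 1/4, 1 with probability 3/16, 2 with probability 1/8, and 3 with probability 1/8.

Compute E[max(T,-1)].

0.5

E[max(T,-1)] = Σ max(t,-1)·P(T=t)
 = (-1)·1/8 + (-1)·3/16 + 0·1/4 + 1·3/16 + 2·1/8 + 3·1/8
 = (-1/8) + (-3/16) + 0 + 3/16 + 1/4 + 3/8
 = 1/2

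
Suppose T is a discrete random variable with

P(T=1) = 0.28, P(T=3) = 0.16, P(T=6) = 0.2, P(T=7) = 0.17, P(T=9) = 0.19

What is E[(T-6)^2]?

E[(T-6)^2] = Σ (t-6)^2·P(T=t)
 = 25·0.28 + 9·0.16 + 0·0.2 + 1·0.17 + 9·0.19
 = 7 + 1.44 + 0 + 0.17 + 1.71
 = 10.32

10.32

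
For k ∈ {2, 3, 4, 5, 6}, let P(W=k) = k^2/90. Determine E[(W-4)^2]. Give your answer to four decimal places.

E[(W-4)^2] = Σ (w-4)^2·P(W=w)
 = 4·2/45 + 1·1/10 + 0·8/45 + 1·5/18 + 4·2/5
 = 8/45 + 1/10 + 0 + 5/18 + 8/5
 = 97/45

2.1556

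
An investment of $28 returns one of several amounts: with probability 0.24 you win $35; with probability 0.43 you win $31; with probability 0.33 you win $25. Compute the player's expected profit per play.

1.98

E[payout] = 35·0.24 + 31·0.43 + 25·0.33
 = 8.4 + 13.33 + 8.25
 = 29.98
Net = 29.98 - 28 = 1.98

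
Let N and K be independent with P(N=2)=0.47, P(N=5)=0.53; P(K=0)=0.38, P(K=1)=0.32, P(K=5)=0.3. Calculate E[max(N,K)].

E[max(N,K)] = Σ_n Σ_k max(n,k) · P(N=n)P(K=k)
 = 2·0.1786 + 2·0.1504 + 5·0.141 + 5·0.2014 + 5·0.1696 + 5·0.159
 = 0.3572 + 0.3008 + 0.705 + 1.007 + 0.848 + 0.795
 = 4.013

4.013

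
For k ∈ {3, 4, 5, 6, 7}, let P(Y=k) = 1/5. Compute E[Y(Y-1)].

22

E[Y(Y-1)] = Σ y(y-1)·P(Y=y)
 = 6·1/5 + 12·1/5 + 20·1/5 + 30·1/5 + 42·1/5
 = 6/5 + 12/5 + 4 + 6 + 42/5
 = 22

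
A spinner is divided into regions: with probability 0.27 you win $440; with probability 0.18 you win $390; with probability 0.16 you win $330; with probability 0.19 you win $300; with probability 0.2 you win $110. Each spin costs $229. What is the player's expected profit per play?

E[payout] = 440·0.27 + 390·0.18 + 330·0.16 + 300·0.19 + 110·0.2
 = 118.8 + 70.2 + 52.8 + 57 + 22
 = 320.8
Net = 320.8 - 229 = 91.8

91.8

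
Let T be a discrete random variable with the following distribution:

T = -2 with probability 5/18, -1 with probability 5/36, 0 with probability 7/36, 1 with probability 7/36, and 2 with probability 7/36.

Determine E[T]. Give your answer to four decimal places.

E[T] = Σ t·P(T=t)
 = (-2)·5/18 + (-1)·5/36 + 0·7/36 + 1·7/36 + 2·7/36
 = (-5/9) + (-5/36) + 0 + 7/36 + 7/18
 = -1/9

-0.1111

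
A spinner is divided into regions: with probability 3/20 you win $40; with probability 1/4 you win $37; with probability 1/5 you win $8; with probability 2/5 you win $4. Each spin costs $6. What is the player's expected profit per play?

E[payout] = 40·3/20 + 37·1/4 + 8·1/5 + 4·2/5
 = 6 + 37/4 + 8/5 + 8/5
 = 369/20
Net = 369/20 - 6 = 249/20

12.45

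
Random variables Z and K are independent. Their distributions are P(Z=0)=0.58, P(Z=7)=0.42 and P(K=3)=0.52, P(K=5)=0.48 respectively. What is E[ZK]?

E[ZK] = Σ_z Σ_k zk · P(Z=z)P(K=k)
 = 0·0.3016 + 0·0.2784 + 21·0.2184 + 35·0.2016
 = 0 + 0 + 4.5864 + 7.056
 = 11.6424

11.6424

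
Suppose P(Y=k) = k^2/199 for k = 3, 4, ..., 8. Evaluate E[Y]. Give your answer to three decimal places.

E[Y] = Σ y·P(Y=y)
 = 3·9/199 + 4·16/199 + 5·25/199 + 6·36/199 + 7·49/199 + 8·64/199
 = 27/199 + 64/199 + 125/199 + 216/199 + 343/199 + 512/199
 = 1287/199

6.467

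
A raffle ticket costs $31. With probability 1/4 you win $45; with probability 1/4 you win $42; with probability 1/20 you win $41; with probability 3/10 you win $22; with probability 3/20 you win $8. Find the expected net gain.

E[payout] = 45·1/4 + 42·1/4 + 41·1/20 + 22·3/10 + 8·3/20
 = 45/4 + 21/2 + 41/20 + 33/5 + 6/5
 = 158/5
Net = 158/5 - 31 = 3/5

0.6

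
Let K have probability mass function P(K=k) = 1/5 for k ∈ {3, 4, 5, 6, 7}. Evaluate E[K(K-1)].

22

E[K(K-1)] = Σ k(k-1)·P(K=k)
 = 6·1/5 + 12·1/5 + 20·1/5 + 30·1/5 + 42·1/5
 = 6/5 + 12/5 + 4 + 6 + 42/5
 = 22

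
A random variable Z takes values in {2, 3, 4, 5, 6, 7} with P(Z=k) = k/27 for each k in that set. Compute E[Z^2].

E[Z^2] = Σ z^2·P(Z=z)
 = 4·2/27 + 9·1/9 + 16·4/27 + 25·5/27 + 36·2/9 + 49·7/27
 = 8/27 + 1 + 64/27 + 125/27 + 8 + 343/27
 = 29

29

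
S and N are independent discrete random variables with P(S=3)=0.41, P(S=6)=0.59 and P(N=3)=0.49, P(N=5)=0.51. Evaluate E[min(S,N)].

E[min(S,N)] = Σ_s Σ_n min(s,n) · P(S=s)P(N=n)
 = 3·0.2009 + 3·0.2091 + 3·0.2891 + 5·0.3009
 = 0.6027 + 0.6273 + 0.8673 + 1.5045
 = 3.6018

3.6018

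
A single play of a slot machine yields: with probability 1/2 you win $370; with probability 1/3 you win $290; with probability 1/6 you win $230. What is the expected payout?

320

E[payout] = 370·1/2 + 290·1/3 + 230·1/6
 = 185 + 290/3 + 115/3
 = 320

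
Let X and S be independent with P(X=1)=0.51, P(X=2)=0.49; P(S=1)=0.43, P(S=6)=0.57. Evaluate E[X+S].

E[X+S] = Σ_x Σ_s (x+s) · P(X=x)P(S=s)
 = 2·0.2193 + 7·0.2907 + 3·0.2107 + 8·0.2793
 = 0.4386 + 2.0349 + 0.6321 + 2.2344
 = 5.34

5.34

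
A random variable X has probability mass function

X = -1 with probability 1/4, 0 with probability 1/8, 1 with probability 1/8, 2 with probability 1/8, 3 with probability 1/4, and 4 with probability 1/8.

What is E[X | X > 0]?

2.6

P(X > 0) = 1/8 + 1/8 + 1/4 + 1/8 = 5/8.
E[X | X > 0] = [1·1/8 + 2·1/8 + 3·1/4 + 4·1/8] / (5/8)
 = 13/8 / (5/8)
 = 13/5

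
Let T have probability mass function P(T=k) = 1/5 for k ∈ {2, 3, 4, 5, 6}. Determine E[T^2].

E[T^2] = Σ t^2·P(T=t)
 = 4·1/5 + 9·1/5 + 16·1/5 + 25·1/5 + 36·1/5
 = 4/5 + 9/5 + 16/5 + 5 + 36/5
 = 18

18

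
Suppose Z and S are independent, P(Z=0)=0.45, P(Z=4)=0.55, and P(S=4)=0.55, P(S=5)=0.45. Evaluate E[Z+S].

E[Z+S] = Σ_z Σ_s (z+s) · P(Z=z)P(S=s)
 = 4·0.2475 + 5·0.2025 + 8·0.3025 + 9·0.2475
 = 0.99 + 1.0125 + 2.42 + 2.2275
 = 6.65

6.65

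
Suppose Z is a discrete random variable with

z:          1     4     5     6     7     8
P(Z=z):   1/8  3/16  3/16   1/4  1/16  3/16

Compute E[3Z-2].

E[3Z-2] = Σ (3z-2)·P(Z=z)
 = 1·1/8 + 10·3/16 + 13·3/16 + 16·1/4 + 19·1/16 + 22·3/16
 = 1/8 + 15/8 + 39/16 + 4 + 19/16 + 33/8
 = 55/4

13.75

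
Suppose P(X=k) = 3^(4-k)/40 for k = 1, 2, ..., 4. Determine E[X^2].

2.65

E[X^2] = Σ x^2·P(X=x)
 = 1·27/40 + 4·9/40 + 9·3/40 + 16·1/40
 = 27/40 + 9/10 + 27/40 + 2/5
 = 53/20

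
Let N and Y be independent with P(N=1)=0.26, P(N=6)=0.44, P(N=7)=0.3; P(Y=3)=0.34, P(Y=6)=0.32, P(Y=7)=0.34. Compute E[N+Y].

10.32

E[N+Y] = Σ_n Σ_y (n+y) · P(N=n)P(Y=y)
 = 4·0.0884 + 7·0.0832 + 8·0.0884 + 9·0.1496 + 12·0.1408 + 13·0.1496 + 10·0.102 + 13·0.096 + 14·0.102
 = 0.3536 + 0.5824 + 0.7072 + 1.3464 + 1.6896 + 1.9448 + 1.02 + 1.248 + 1.428
 = 10.32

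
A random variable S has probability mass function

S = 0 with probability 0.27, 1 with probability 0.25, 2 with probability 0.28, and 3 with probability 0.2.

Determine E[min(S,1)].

0.73

E[min(S,1)] = Σ min(s,1)·P(S=s)
 = 0·0.27 + 1·0.25 + 1·0.28 + 1·0.2
 = 0 + 0.25 + 0.28 + 0.2
 = 0.73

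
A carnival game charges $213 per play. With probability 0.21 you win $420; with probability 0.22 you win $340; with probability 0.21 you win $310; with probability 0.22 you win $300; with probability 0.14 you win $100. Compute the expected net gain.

E[payout] = 420·0.21 + 340·0.22 + 310·0.21 + 300·0.22 + 100·0.14
 = 88.2 + 74.8 + 65.1 + 66 + 14
 = 308.1
Net = 308.1 - 213 = 95.1

95.1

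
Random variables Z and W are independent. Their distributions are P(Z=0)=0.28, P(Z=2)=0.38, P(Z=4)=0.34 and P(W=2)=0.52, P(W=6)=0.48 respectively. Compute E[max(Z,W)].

E[max(Z,W)] = Σ_z Σ_w max(z,w) · P(Z=z)P(W=w)
 = 2·0.1456 + 6·0.1344 + 2·0.1976 + 6·0.1824 + 4·0.1768 + 6·0.1632
 = 0.2912 + 0.8064 + 0.3952 + 1.0944 + 0.7072 + 0.9792
 = 4.2736

4.2736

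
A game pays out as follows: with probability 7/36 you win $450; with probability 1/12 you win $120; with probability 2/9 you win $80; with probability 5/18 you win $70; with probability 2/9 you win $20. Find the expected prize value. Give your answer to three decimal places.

E[payout] = 450·7/36 + 120·1/12 + 80·2/9 + 70·5/18 + 20·2/9
 = 175/2 + 10 + 160/9 + 175/9 + 40/9
 = 835/6

139.167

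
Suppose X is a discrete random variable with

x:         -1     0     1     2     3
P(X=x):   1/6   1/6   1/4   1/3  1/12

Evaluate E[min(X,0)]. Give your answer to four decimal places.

-0.1667

E[min(X,0)] = Σ min(x,0)·P(X=x)
 = (-1)·1/6 + 0·1/6 + 0·1/4 + 0·1/3 + 0·1/12
 = (-1/6) + 0 + 0 + 0 + 0
 = -1/6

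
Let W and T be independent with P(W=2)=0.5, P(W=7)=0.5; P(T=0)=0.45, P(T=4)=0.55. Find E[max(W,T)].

5.05

E[max(W,T)] = Σ_w Σ_t max(w,t) · P(W=w)P(T=t)
 = 2·0.225 + 4·0.275 + 7·0.225 + 7·0.275
 = 0.45 + 1.1 + 1.575 + 1.925
 = 5.05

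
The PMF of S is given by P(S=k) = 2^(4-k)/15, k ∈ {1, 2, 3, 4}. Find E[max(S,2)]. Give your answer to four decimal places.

2.2667

E[max(S,2)] = Σ max(s,2)·P(S=s)
 = 2·8/15 + 2·4/15 + 3·2/15 + 4·1/15
 = 16/15 + 8/15 + 2/5 + 4/15
 = 34/15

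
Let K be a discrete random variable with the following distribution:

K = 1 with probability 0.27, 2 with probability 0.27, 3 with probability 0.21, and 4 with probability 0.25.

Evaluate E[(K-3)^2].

E[(K-3)^2] = Σ (k-3)^2·P(K=k)
 = 4·0.27 + 1·0.27 + 0·0.21 + 1·0.25
 = 1.08 + 0.27 + 0 + 0.25
 = 1.6

1.6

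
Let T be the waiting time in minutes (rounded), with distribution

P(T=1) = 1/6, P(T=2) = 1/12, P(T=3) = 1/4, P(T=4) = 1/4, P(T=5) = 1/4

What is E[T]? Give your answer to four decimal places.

E[T] = Σ t·P(T=t)
 = 1·1/6 + 2·1/12 + 3·1/4 + 4·1/4 + 5·1/4
 = 1/6 + 1/6 + 3/4 + 1 + 5/4
 = 10/3

3.3333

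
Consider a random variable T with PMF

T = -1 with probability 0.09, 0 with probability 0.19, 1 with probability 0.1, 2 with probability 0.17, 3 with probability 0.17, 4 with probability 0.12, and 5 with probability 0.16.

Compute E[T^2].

E[T^2] = Σ t^2·P(T=t)
 = 1·0.09 + 0·0.19 + 1·0.1 + 4·0.17 + 9·0.17 + 16·0.12 + 25·0.16
 = 0.09 + 0 + 0.1 + 0.68 + 1.53 + 1.92 + 4
 = 8.32

8.32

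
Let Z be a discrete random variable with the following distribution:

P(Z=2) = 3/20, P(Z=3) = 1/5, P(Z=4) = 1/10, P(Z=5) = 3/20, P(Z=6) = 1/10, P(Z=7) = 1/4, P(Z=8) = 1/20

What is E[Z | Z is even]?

4.25

P(Z is even) = 3/20 + 1/10 + 1/10 + 1/20 = 2/5.
E[Z | Z is even] = [2·3/20 + 4·1/10 + 6·1/10 + 8·1/20] / (2/5)
 = 17/10 / (2/5)
 = 17/4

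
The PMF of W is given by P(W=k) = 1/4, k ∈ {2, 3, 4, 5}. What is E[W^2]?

E[W^2] = Σ w^2·P(W=w)
 = 4·1/4 + 9·1/4 + 16·1/4 + 25·1/4
 = 1 + 9/4 + 4 + 25/4
 = 27/2

13.5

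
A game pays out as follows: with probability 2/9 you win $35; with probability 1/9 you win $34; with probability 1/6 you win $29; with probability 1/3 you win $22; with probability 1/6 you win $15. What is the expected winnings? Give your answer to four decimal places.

26.2222

E[payout] = 35·2/9 + 34·1/9 + 29·1/6 + 22·1/3 + 15·1/6
 = 70/9 + 34/9 + 29/6 + 22/3 + 5/2
 = 236/9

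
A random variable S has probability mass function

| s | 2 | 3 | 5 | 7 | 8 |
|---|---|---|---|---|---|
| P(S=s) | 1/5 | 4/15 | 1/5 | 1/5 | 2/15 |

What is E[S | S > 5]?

P(S > 5) = 1/5 + 2/15 = 1/3.
E[S | S > 5] = [7·1/5 + 8·2/15] / (1/3)
 = 37/15 / (1/3)
 = 37/5

7.4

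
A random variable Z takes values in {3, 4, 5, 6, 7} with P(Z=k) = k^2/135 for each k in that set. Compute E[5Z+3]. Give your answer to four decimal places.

E[5Z+3] = Σ (5z+3)·P(Z=z)
 = 18·1/15 + 23·16/135 + 28·5/27 + 33·4/15 + 38·49/135
 = 6/5 + 368/135 + 140/27 + 44/5 + 1862/135
 = 856/27

31.7037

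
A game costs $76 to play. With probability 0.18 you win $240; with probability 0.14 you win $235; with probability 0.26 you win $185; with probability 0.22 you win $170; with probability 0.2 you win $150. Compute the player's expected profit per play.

E[payout] = 240·0.18 + 235·0.14 + 185·0.26 + 170·0.22 + 150·0.2
 = 43.2 + 32.9 + 48.1 + 37.4 + 30
 = 191.6
Net = 191.6 - 76 = 115.6

115.6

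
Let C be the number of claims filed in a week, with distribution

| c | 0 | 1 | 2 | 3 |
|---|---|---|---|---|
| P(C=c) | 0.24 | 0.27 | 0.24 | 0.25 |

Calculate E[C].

E[C] = Σ c·P(C=c)
 = 0·0.24 + 1·0.27 + 2·0.24 + 3·0.25
 = 0 + 0.27 + 0.48 + 0.75
 = 1.5

1.5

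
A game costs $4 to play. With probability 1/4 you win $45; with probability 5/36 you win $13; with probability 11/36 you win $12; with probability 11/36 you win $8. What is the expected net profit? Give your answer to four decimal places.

15.1667

E[payout] = 45·1/4 + 13·5/36 + 12·11/36 + 8·11/36
 = 45/4 + 65/36 + 11/3 + 22/9
 = 115/6
Net = 115/6 - 4 = 91/6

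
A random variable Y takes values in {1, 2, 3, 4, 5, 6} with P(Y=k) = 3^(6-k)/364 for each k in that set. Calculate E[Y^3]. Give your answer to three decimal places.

E[Y^3] = Σ y^3·P(Y=y)
 = 1·243/364 + 8·81/364 + 27·27/364 + 64·9/364 + 125·3/364 + 216·1/364
 = 243/364 + 162/91 + 729/364 + 144/91 + 375/364 + 54/91
 = 2787/364

7.657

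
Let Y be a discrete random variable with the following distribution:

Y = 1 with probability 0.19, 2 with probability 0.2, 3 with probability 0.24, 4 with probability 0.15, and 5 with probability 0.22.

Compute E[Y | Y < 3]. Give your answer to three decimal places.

1.513

P(Y < 3) = 0.19 + 0.2 = 0.39.
E[Y | Y < 3] = [1·0.19 + 2·0.2] / 0.39
 = 0.59 / 0.39
 = 59/39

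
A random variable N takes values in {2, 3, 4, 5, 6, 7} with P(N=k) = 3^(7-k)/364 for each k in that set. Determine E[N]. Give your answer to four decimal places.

2.4918

E[N] = Σ n·P(N=n)
 = 2·243/364 + 3·81/364 + 4·27/364 + 5·9/364 + 6·3/364 + 7·1/364
 = 243/182 + 243/364 + 27/91 + 45/364 + 9/182 + 1/52
 = 907/364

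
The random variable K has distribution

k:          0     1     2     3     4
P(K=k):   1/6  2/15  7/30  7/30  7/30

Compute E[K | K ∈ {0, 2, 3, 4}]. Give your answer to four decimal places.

P(K ∈ {0, 2, 3, 4}) = 1/6 + 7/30 + 7/30 + 7/30 = 13/15.
E[K | K ∈ {0, 2, 3, 4}] = [0·1/6 + 2·7/30 + 3·7/30 + 4·7/30] / (13/15)
 = 21/10 / (13/15)
 = 63/26

2.4231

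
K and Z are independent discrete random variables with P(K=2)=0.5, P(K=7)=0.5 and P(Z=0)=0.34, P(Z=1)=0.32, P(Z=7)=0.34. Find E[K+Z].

7.2

E[K+Z] = Σ_k Σ_z (k+z) · P(K=k)P(Z=z)
 = 2·0.17 + 3·0.16 + 9·0.17 + 7·0.17 + 8·0.16 + 14·0.17
 = 0.34 + 0.48 + 1.53 + 1.19 + 1.28 + 2.38
 = 7.2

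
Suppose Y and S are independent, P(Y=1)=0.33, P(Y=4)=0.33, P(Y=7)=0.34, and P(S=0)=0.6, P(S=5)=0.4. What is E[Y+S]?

E[Y+S] = Σ_y Σ_s (y+s) · P(Y=y)P(S=s)
 = 1·0.198 + 6·0.132 + 4·0.198 + 9·0.132 + 7·0.204 + 12·0.136
 = 0.198 + 0.792 + 0.792 + 1.188 + 1.428 + 1.632
 = 6.03

6.03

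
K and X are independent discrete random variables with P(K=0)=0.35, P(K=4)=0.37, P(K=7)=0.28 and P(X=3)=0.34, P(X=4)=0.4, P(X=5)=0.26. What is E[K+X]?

E[K+X] = Σ_k Σ_x (k+x) · P(K=k)P(X=x)
 = 3·0.119 + 4·0.14 + 5·0.091 + 7·0.1258 + 8·0.148 + 9·0.0962 + 10·0.0952 + 11·0.112 + 12·0.0728
 = 0.357 + 0.56 + 0.455 + 0.8806 + 1.184 + 0.8658 + 0.952 + 1.232 + 0.8736
 = 7.36

7.36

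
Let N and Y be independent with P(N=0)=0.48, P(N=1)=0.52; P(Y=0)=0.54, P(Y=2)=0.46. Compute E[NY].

E[NY] = Σ_n Σ_y ny · P(N=n)P(Y=y)
 = 0·0.2592 + 0·0.2208 + 0·0.2808 + 2·0.2392
 = 0 + 0 + 0 + 0.4784
 = 0.4784

0.4784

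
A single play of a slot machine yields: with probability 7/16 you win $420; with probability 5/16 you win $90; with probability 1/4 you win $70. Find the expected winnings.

E[payout] = 420·7/16 + 90·5/16 + 70·1/4
 = 735/4 + 225/8 + 35/2
 = 1835/8

229.375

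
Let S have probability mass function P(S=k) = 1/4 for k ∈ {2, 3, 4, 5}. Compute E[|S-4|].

E[|S-4|] = Σ |s-4|·P(S=s)
 = 2·1/4 + 1·1/4 + 0·1/4 + 1·1/4
 = 1/2 + 1/4 + 0 + 1/4
 = 1

1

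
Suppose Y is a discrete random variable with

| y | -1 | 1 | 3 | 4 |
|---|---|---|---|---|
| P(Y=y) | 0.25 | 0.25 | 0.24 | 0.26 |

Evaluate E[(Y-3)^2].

5.26

E[(Y-3)^2] = Σ (y-3)^2·P(Y=y)
 = 16·0.25 + 4·0.25 + 0·0.24 + 1·0.26
 = 4 + 1 + 0 + 0.26
 = 5.26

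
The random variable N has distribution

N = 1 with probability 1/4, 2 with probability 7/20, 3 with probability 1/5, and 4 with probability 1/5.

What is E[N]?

E[N] = Σ n·P(N=n)
 = 1·1/4 + 2·7/20 + 3·1/5 + 4·1/5
 = 1/4 + 7/10 + 3/5 + 4/5
 = 47/20

2.35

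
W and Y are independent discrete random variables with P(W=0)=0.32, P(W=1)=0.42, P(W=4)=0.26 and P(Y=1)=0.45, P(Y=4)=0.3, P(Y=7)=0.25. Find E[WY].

E[WY] = Σ_w Σ_y wy · P(W=w)P(Y=y)
 = 0·0.144 + 0·0.096 + 0·0.08 + 1·0.189 + 4·0.126 + 7·0.105 + 4·0.117 + 16·0.078 + 28·0.065
 = 0 + 0 + 0 + 0.189 + 0.504 + 0.735 + 0.468 + 1.248 + 1.82
 = 4.964

4.964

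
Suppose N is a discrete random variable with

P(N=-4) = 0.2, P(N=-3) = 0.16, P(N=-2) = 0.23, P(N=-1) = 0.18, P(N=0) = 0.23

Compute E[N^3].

-19.14

E[N^3] = Σ n^3·P(N=n)
 = (-64)·0.2 + (-27)·0.16 + (-8)·0.23 + (-1)·0.18 + 0·0.23
 = (-12.8) + (-4.32) + (-1.84) + (-0.18) + 0
 = -19.14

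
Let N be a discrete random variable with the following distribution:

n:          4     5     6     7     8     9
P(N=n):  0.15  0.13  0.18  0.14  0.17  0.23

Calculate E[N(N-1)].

E[N(N-1)] = Σ n(n-1)·P(N=n)
 = 12·0.15 + 20·0.13 + 30·0.18 + 42·0.14 + 56·0.17 + 72·0.23
 = 1.8 + 2.6 + 5.4 + 5.88 + 9.52 + 16.56
 = 41.76

41.76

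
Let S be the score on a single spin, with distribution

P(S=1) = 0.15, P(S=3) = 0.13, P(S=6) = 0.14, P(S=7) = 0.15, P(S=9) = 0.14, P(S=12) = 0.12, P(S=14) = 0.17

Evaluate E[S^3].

861.25

E[S^3] = Σ s^3·P(S=s)
 = 1·0.15 + 27·0.13 + 216·0.14 + 343·0.15 + 729·0.14 + 1728·0.12 + 2744·0.17
 = 0.15 + 3.51 + 30.24 + 51.45 + 102.06 + 207.36 + 466.48
 = 861.25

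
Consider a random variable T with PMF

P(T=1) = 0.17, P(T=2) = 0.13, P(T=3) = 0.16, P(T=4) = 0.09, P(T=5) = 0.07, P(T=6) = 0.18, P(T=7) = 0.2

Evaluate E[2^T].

E[2^T] = Σ 2^t·P(T=t)
 = 2·0.17 + 4·0.13 + 8·0.16 + 16·0.09 + 32·0.07 + 64·0.18 + 128·0.2
 = 0.34 + 0.52 + 1.28 + 1.44 + 2.24 + 11.52 + 25.6
 = 42.94

42.94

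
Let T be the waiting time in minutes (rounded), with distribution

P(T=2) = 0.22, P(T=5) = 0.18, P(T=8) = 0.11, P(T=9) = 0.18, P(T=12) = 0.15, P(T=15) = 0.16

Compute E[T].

E[T] = Σ t·P(T=t)
 = 2·0.22 + 5·0.18 + 8·0.11 + 9·0.18 + 12·0.15 + 15·0.16
 = 0.44 + 0.9 + 0.88 + 1.62 + 1.8 + 2.4
 = 8.04

8.04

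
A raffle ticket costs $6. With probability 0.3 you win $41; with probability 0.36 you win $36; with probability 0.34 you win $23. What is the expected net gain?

27.08

E[payout] = 41·0.3 + 36·0.36 + 23·0.34
 = 12.3 + 12.96 + 7.82
 = 33.08
Net = 33.08 - 6 = 27.08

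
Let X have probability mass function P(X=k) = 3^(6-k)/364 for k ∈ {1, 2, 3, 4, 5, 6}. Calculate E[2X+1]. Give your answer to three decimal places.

3.984

E[2X+1] = Σ (2x+1)·P(X=x)
 = 3·243/364 + 5·81/364 + 7·27/364 + 9·9/364 + 11·3/364 + 13·1/364
 = 729/364 + 405/364 + 27/52 + 81/364 + 33/364 + 1/28
 = 725/182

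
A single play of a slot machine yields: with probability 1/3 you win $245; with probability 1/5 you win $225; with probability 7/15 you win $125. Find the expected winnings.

185

E[payout] = 245·1/3 + 225·1/5 + 125·7/15
 = 245/3 + 45 + 175/3
 = 185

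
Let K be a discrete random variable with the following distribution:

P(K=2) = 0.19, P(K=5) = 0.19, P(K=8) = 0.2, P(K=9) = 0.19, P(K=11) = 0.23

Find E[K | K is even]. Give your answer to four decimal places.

5.0769

P(K is even) = 0.19 + 0.2 = 0.39.
E[K | K is even] = [2·0.19 + 8·0.2] / 0.39
 = 1.98 / 0.39
 = 66/13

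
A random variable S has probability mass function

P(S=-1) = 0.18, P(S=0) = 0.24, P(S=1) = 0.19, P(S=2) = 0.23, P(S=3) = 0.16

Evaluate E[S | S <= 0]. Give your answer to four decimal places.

P(S <= 0) = 0.18 + 0.24 = 0.42.
E[S | S <= 0] = [(-1)·0.18 + 0·0.24] / 0.42
 = -0.18 / 0.42
 = -3/7

-0.4286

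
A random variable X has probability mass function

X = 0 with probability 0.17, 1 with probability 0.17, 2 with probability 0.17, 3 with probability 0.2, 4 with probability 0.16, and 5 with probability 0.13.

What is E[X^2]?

8.46

E[X^2] = Σ x^2·P(X=x)
 = 0·0.17 + 1·0.17 + 4·0.17 + 9·0.2 + 16·0.16 + 25·0.13
 = 0 + 0.17 + 0.68 + 1.8 + 2.56 + 3.25
 = 8.46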